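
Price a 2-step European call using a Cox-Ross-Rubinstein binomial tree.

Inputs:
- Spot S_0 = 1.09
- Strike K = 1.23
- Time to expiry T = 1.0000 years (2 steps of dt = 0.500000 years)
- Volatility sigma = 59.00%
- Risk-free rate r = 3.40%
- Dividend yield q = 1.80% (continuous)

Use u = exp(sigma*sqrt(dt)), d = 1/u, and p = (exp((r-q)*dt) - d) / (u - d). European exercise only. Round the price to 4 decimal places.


Answer: Price = V(0,0) = 0.2046

Derivation:
dt = T/N = 0.500000
u = exp(sigma*sqrt(dt)) = 1.517695; d = 1/u = 0.658894
p = (exp((r-q)*dt) - d) / (u - d) = 0.406541
Discount per step: exp(-r*dt) = 0.983144
Stock lattice S(k, i) with i counting down-moves:
  k=0: S(0,0) = 1.0900
  k=1: S(1,0) = 1.6543; S(1,1) = 0.7182
  k=2: S(2,0) = 2.5107; S(2,1) = 1.0900; S(2,2) = 0.4732
Terminal payoffs V(N, i) = max(S_T - K, 0):
  V(2,0) = 1.280705; V(2,1) = 0.000000; V(2,2) = 0.000000
Backward induction: V(k, i) = exp(-r*dt) * [p * V(k+1, i) + (1-p) * V(k+1, i+1)].
  V(1,0) = exp(-r*dt) * [p*1.280705 + (1-p)*0.000000] = 0.511883
  V(1,1) = exp(-r*dt) * [p*0.000000 + (1-p)*0.000000] = 0.000000
  V(0,0) = exp(-r*dt) * [p*0.511883 + (1-p)*0.000000] = 0.204594


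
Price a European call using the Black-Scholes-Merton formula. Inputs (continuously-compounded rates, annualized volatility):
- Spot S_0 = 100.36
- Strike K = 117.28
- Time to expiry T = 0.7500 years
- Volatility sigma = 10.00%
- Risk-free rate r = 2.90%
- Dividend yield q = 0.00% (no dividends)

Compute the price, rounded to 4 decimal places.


d1 = (ln(S/K) + (r - q + 0.5*sigma^2) * T) / (sigma * sqrt(T)) = -1.50458077
d2 = d1 - sigma * sqrt(T) = -1.59118331
exp(-rT) = 0.97848483; exp(-qT) = 1.00000000
C = S_0 * exp(-qT) * N(d1) - K * exp(-rT) * N(d2)
N(d1) = 0.06621595; N(d2) = 0.05578416
C = 100.3600 * 1.00000000 * 0.06621595 - 117.2800 * 0.97848483 * 0.05578416 = 0.2438

Answer: Price = 0.2438


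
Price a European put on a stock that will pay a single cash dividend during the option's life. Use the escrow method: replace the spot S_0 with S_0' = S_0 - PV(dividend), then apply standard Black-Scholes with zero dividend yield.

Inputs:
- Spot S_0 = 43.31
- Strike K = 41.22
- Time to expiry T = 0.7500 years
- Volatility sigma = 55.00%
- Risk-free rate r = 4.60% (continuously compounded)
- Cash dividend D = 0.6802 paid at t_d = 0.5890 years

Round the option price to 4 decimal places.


Answer: Price = 6.4279

Derivation:
PV(D) = D * exp(-r * t_d) = 0.6802 * 0.97326975 = 0.66201808
S_0' = S_0 - PV(D) = 43.3100 - 0.66201808 = 42.64798192
d1 = (ln(S_0'/K) + (r + sigma^2/2)*T) / (sigma*sqrt(T)) = 0.38208806
d2 = d1 - sigma*sqrt(T) = -0.09422592
exp(-rT) = 0.96608834
N(-d1) = 0.35119803; N(-d2) = 0.53753515
P = K * exp(-rT) * N(-d2) - S_0' * N(-d1) = 41.2200 * 0.96608834 * 0.53753515 - 42.64798192 * 0.35119803 = 6.4279


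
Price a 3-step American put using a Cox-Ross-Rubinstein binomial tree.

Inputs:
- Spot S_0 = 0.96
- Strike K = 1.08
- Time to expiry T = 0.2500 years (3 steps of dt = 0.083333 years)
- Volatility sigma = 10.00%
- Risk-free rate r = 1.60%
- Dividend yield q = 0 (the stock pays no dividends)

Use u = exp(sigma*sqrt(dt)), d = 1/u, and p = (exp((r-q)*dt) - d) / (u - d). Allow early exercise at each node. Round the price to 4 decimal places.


Answer: Price = V(0,0) = 0.1200

Derivation:
dt = T/N = 0.083333
u = exp(sigma*sqrt(dt)) = 1.029288; d = 1/u = 0.971545
p = (exp((r-q)*dt) - d) / (u - d) = 0.515890
Discount per step: exp(-r*dt) = 0.998668
Stock lattice S(k, i) with i counting down-moves:
  k=0: S(0,0) = 0.9600
  k=1: S(1,0) = 0.9881; S(1,1) = 0.9327
  k=2: S(2,0) = 1.0171; S(2,1) = 0.9600; S(2,2) = 0.9061
  k=3: S(3,0) = 1.0468; S(3,1) = 0.9881; S(3,2) = 0.9327; S(3,3) = 0.8804
Terminal payoffs V(N, i) = max(K - S_T, 0):
  V(3,0) = 0.033155; V(3,1) = 0.091883; V(3,2) = 0.147317; V(3,3) = 0.199640
Backward induction: V(k, i) = exp(-r*dt) * [p * V(k+1, i) + (1-p) * V(k+1, i+1)]; then take max(V_cont, immediate exercise) for American.
  V(2,0) = exp(-r*dt) * [p*0.033155 + (1-p)*0.091883] = 0.061504; exercise = 0.062943; V(2,0) = max -> 0.062943
  V(2,1) = exp(-r*dt) * [p*0.091883 + (1-p)*0.147317] = 0.118561; exercise = 0.120000; V(2,1) = max -> 0.120000
  V(2,2) = exp(-r*dt) * [p*0.147317 + (1-p)*0.199640] = 0.172417; exercise = 0.173856; V(2,2) = max -> 0.173856
  V(1,0) = exp(-r*dt) * [p*0.062943 + (1-p)*0.120000] = 0.090444; exercise = 0.091883; V(1,0) = max -> 0.091883
  V(1,1) = exp(-r*dt) * [p*0.120000 + (1-p)*0.173856] = 0.145878; exercise = 0.147317; V(1,1) = max -> 0.147317
  V(0,0) = exp(-r*dt) * [p*0.091883 + (1-p)*0.147317] = 0.118561; exercise = 0.120000; V(0,0) = max -> 0.120000


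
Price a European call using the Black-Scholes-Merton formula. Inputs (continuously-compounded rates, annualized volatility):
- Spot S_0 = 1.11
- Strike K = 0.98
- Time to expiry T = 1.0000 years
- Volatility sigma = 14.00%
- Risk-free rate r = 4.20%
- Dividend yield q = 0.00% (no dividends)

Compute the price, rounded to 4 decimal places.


d1 = (ln(S/K) + (r - q + 0.5*sigma^2) * T) / (sigma * sqrt(T)) = 1.25973373
d2 = d1 - sigma * sqrt(T) = 1.11973373
exp(-rT) = 0.95886978; exp(-qT) = 1.00000000
C = S_0 * exp(-qT) * N(d1) - K * exp(-rT) * N(d2)
N(d1) = 0.89611728; N(d2) = 0.86858638
C = 1.1100 * 1.00000000 * 0.89611728 - 0.9800 * 0.95886978 * 0.86858638 = 0.1785

Answer: Price = 0.1785


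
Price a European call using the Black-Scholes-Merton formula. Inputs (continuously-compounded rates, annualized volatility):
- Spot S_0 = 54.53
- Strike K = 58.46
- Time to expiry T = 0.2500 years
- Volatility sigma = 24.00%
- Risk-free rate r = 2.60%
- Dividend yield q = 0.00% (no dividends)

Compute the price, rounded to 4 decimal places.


d1 = (ln(S/K) + (r - q + 0.5*sigma^2) * T) / (sigma * sqrt(T)) = -0.46576459
d2 = d1 - sigma * sqrt(T) = -0.58576459
exp(-rT) = 0.99352108; exp(-qT) = 1.00000000
C = S_0 * exp(-qT) * N(d1) - K * exp(-rT) * N(d2)
N(d1) = 0.32069201; N(d2) = 0.27901686
C = 54.5300 * 1.00000000 * 0.32069201 - 58.4600 * 0.99352108 * 0.27901686 = 1.2817

Answer: Price = 1.2817


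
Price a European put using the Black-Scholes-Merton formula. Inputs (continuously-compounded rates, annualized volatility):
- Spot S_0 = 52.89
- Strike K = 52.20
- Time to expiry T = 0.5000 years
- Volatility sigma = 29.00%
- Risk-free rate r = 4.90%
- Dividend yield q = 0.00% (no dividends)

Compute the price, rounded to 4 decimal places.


d1 = (ln(S/K) + (r - q + 0.5*sigma^2) * T) / (sigma * sqrt(T)) = 0.28604561
d2 = d1 - sigma * sqrt(T) = 0.08098465
exp(-rT) = 0.97579769; exp(-qT) = 1.00000000
P = K * exp(-rT) * N(-d2) - S_0 * exp(-qT) * N(-d1)
N(-d1) = 0.38742159; N(-d2) = 0.46772708
P = 52.2000 * 0.97579769 * 0.46772708 - 52.8900 * 1.00000000 * 0.38742159 = 3.3337

Answer: Price = 3.3337


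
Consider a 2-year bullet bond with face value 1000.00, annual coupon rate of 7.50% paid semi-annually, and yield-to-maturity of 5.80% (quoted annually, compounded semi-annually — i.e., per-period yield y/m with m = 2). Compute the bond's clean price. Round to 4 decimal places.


Answer: Price = 1031.6710

Derivation:
Coupon per period c = face * coupon_rate / m = 37.500000
Periods per year m = 2; per-period yield y/m = 0.029000
Number of cashflows N = 4
Cashflows (t years, CF_t, discount factor 1/(1+y/m)^(m*t), PV):
  t = 0.5000: CF_t = 37.500000, DF = 0.971817, PV = 36.443149
  t = 1.0000: CF_t = 37.500000, DF = 0.944429, PV = 35.416082
  t = 1.5000: CF_t = 37.500000, DF = 0.917812, PV = 34.417961
  t = 2.0000: CF_t = 1037.500000, DF = 0.891946, PV = 925.393844
Price P = sum_t PV_t = 1031.671037


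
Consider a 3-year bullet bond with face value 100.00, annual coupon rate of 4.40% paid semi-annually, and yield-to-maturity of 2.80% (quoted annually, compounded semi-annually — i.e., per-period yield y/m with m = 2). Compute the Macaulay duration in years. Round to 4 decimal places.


Answer: Macaulay duration = 2.8472 years

Derivation:
Coupon per period c = face * coupon_rate / m = 2.200000
Periods per year m = 2; per-period yield y/m = 0.014000
Number of cashflows N = 6
Cashflows (t years, CF_t, discount factor 1/(1+y/m)^(m*t), PV):
  t = 0.5000: CF_t = 2.200000, DF = 0.986193, PV = 2.169625
  t = 1.0000: CF_t = 2.200000, DF = 0.972577, PV = 2.139670
  t = 1.5000: CF_t = 2.200000, DF = 0.959149, PV = 2.110128
  t = 2.0000: CF_t = 2.200000, DF = 0.945906, PV = 2.080994
  t = 2.5000: CF_t = 2.200000, DF = 0.932847, PV = 2.052262
  t = 3.0000: CF_t = 102.200000, DF = 0.919967, PV = 94.020632
Price P = sum_t PV_t = 104.573312
Macaulay numerator sum_t t * PV_t:
  t * PV_t at t = 0.5000: 1.084813
  t * PV_t at t = 1.0000: 2.139670
  t * PV_t at t = 1.5000: 3.165192
  t * PV_t at t = 2.0000: 4.161988
  t * PV_t at t = 2.5000: 5.130656
  t * PV_t at t = 3.0000: 282.061896
Macaulay duration D = (sum_t t * PV_t) / P = 297.744215 / 104.573312 = 2.847229


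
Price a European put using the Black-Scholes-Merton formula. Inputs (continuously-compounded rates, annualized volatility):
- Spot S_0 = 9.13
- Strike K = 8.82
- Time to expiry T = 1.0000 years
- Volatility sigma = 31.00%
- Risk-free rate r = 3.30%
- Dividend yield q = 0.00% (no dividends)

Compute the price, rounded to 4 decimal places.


Answer: Price = 0.8152

Derivation:
d1 = (ln(S/K) + (r - q + 0.5*sigma^2) * T) / (sigma * sqrt(T)) = 0.37288331
d2 = d1 - sigma * sqrt(T) = 0.06288331
exp(-rT) = 0.96753856; exp(-qT) = 1.00000000
P = K * exp(-rT) * N(-d2) - S_0 * exp(-qT) * N(-d1)
N(-d1) = 0.35461765; N(-d2) = 0.47492971
P = 8.8200 * 0.96753856 * 0.47492971 - 9.1300 * 1.00000000 * 0.35461765 = 0.8152


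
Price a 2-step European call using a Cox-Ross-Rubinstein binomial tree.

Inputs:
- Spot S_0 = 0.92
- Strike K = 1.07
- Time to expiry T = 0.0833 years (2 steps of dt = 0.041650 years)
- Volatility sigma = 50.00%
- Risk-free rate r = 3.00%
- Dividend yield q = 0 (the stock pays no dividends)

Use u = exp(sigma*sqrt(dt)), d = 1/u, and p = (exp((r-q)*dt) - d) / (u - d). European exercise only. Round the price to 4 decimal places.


Answer: Price = V(0,0) = 0.0134

Derivation:
dt = T/N = 0.041650
u = exp(sigma*sqrt(dt)) = 1.107430; d = 1/u = 0.902992
p = (exp((r-q)*dt) - d) / (u - d) = 0.480627
Discount per step: exp(-r*dt) = 0.998751
Stock lattice S(k, i) with i counting down-moves:
  k=0: S(0,0) = 0.9200
  k=1: S(1,0) = 1.0188; S(1,1) = 0.8308
  k=2: S(2,0) = 1.1283; S(2,1) = 0.9200; S(2,2) = 0.7502
Terminal payoffs V(N, i) = max(S_T - K, 0):
  V(2,0) = 0.058288; V(2,1) = 0.000000; V(2,2) = 0.000000
Backward induction: V(k, i) = exp(-r*dt) * [p * V(k+1, i) + (1-p) * V(k+1, i+1)].
  V(1,0) = exp(-r*dt) * [p*0.058288 + (1-p)*0.000000] = 0.027980
  V(1,1) = exp(-r*dt) * [p*0.000000 + (1-p)*0.000000] = 0.000000
  V(0,0) = exp(-r*dt) * [p*0.027980 + (1-p)*0.000000] = 0.013431


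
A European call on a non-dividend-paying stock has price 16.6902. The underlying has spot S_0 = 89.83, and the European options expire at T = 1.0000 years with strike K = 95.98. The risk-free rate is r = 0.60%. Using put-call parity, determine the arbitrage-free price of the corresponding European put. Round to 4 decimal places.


Put-call parity: C - P = S_0 * exp(-qT) - K * exp(-rT).
S_0 * exp(-qT) = 89.8300 * 1.00000000 = 89.83000000
K * exp(-rT) = 95.9800 * 0.99401796 = 95.40584419
P = C - S*exp(-qT) + K*exp(-rT)
P = 16.6902 - 89.83000000 + 95.40584419 = 22.2660

Answer: Put price = 22.2660


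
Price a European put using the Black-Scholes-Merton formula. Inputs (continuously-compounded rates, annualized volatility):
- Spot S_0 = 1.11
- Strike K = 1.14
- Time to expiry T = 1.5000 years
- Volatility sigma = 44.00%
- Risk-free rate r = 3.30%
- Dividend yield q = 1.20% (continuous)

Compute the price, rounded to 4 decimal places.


d1 = (ln(S/K) + (r - q + 0.5*sigma^2) * T) / (sigma * sqrt(T)) = 0.27841003
d2 = d1 - sigma * sqrt(T) = -0.26047771
exp(-rT) = 0.95170516; exp(-qT) = 0.98216103
P = K * exp(-rT) * N(-d2) - S_0 * exp(-qT) * N(-d1)
N(-d1) = 0.39034881; N(-d2) = 0.60275235
P = 1.1400 * 0.95170516 * 0.60275235 - 1.1100 * 0.98216103 * 0.39034881 = 0.2284

Answer: Price = 0.2284


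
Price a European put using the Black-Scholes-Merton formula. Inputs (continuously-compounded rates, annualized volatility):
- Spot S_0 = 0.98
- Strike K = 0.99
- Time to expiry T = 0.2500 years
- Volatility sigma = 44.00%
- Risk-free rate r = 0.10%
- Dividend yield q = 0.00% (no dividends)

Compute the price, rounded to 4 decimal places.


Answer: Price = 0.0912

Derivation:
d1 = (ln(S/K) + (r - q + 0.5*sigma^2) * T) / (sigma * sqrt(T)) = 0.06498922
d2 = d1 - sigma * sqrt(T) = -0.15501078
exp(-rT) = 0.99975003; exp(-qT) = 1.00000000
P = K * exp(-rT) * N(-d2) - S_0 * exp(-qT) * N(-d1)
N(-d1) = 0.47409129; N(-d2) = 0.56159359
P = 0.9900 * 0.99975003 * 0.56159359 - 0.9800 * 1.00000000 * 0.47409129 = 0.0912


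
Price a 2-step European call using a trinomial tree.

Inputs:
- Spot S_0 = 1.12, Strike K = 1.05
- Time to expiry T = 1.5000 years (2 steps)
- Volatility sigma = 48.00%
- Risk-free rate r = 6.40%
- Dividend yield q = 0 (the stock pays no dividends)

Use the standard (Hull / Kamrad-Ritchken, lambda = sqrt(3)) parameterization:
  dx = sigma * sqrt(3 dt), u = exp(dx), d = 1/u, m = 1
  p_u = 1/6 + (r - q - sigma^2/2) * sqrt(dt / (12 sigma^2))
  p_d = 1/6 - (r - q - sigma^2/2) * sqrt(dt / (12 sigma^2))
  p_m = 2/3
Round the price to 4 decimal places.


Answer: Price = V(0,0) = 0.3093

Derivation:
dt = T/N = 0.750000; dx = sigma*sqrt(3*dt) = 0.720000
u = exp(dx) = 2.054433; d = 1/u = 0.486752
p_u = 0.140000, p_m = 0.666667, p_d = 0.193333
Discount per step: exp(-r*dt) = 0.953134
Stock lattice S(k, j) with j the centered position index:
  k=0: S(0,+0) = 1.1200
  k=1: S(1,-1) = 0.5452; S(1,+0) = 1.1200; S(1,+1) = 2.3010
  k=2: S(2,-2) = 0.2654; S(2,-1) = 0.5452; S(2,+0) = 1.1200; S(2,+1) = 2.3010; S(2,+2) = 4.7272
Terminal payoffs V(N, j) = max(S_T - K, 0):
  V(2,-2) = 0.000000; V(2,-1) = 0.000000; V(2,+0) = 0.070000; V(2,+1) = 1.250965; V(2,+2) = 3.677179
Backward induction: V(k, j) = exp(-r*dt) * [p_u * V(k+1, j+1) + p_m * V(k+1, j) + p_d * V(k+1, j-1)]
  V(1,-1) = exp(-r*dt) * [p_u*0.070000 + p_m*0.000000 + p_d*0.000000] = 0.009341
  V(1,+0) = exp(-r*dt) * [p_u*1.250965 + p_m*0.070000 + p_d*0.000000] = 0.211407
  V(1,+1) = exp(-r*dt) * [p_u*3.677179 + p_m*1.250965 + p_d*0.070000] = 1.298469
  V(0,+0) = exp(-r*dt) * [p_u*1.298469 + p_m*0.211407 + p_d*0.009341] = 0.309320


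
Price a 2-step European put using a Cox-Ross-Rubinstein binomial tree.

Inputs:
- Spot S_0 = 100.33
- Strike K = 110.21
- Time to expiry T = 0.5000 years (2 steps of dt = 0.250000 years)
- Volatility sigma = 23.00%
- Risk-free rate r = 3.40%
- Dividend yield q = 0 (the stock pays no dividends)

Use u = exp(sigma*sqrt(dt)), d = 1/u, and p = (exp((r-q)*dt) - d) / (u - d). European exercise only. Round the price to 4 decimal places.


Answer: Price = V(0,0) = 12.1033

Derivation:
dt = T/N = 0.250000
u = exp(sigma*sqrt(dt)) = 1.121873; d = 1/u = 0.891366
p = (exp((r-q)*dt) - d) / (u - d) = 0.508314
Discount per step: exp(-r*dt) = 0.991536
Stock lattice S(k, i) with i counting down-moves:
  k=0: S(0,0) = 100.3300
  k=1: S(1,0) = 112.5576; S(1,1) = 89.4308
  k=2: S(2,0) = 126.2753; S(2,1) = 100.3300; S(2,2) = 79.7156
Terminal payoffs V(N, i) = max(K - S_T, 0):
  V(2,0) = 0.000000; V(2,1) = 9.880000; V(2,2) = 30.494444
Backward induction: V(k, i) = exp(-r*dt) * [p * V(k+1, i) + (1-p) * V(k+1, i+1)].
  V(1,0) = exp(-r*dt) * [p*0.000000 + (1-p)*9.880000] = 4.816741
  V(1,1) = exp(-r*dt) * [p*9.880000 + (1-p)*30.494444] = 19.846420
  V(0,0) = exp(-r*dt) * [p*4.816741 + (1-p)*19.846420] = 12.103307


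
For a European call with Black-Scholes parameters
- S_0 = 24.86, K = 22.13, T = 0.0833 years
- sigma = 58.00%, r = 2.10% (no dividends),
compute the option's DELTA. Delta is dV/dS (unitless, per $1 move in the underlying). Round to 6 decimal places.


d1 = 0.7890549604; d2 = 0.6216568720
phi(d1) = 0.2922217350; exp(-qT) = 1.0000000000; exp(-rT) = 0.9982522291
N(d1) = 0.7849600577
Delta = exp(-qT) * N(d1) = 1.0000000000 * 0.7849600577 = 0.784960

Answer: Delta = 0.784960


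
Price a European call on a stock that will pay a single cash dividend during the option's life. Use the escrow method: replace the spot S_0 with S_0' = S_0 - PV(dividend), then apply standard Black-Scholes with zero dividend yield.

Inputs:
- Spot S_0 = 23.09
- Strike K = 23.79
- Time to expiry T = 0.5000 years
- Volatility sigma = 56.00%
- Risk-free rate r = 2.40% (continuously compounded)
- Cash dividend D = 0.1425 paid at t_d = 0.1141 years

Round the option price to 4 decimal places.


Answer: Price = 3.3729

Derivation:
PV(D) = D * exp(-r * t_d) = 0.1425 * 0.99726535 = 0.14211031
S_0' = S_0 - PV(D) = 23.0900 - 0.14211031 = 22.94788969
d1 = (ln(S_0'/K) + (r + sigma^2/2)*T) / (sigma*sqrt(T)) = 0.13728139
d2 = d1 - sigma*sqrt(T) = -0.25869841
exp(-rT) = 0.98807171
N(d1) = 0.55459581; N(d2) = 0.39793397
C = S_0' * N(d1) - K * exp(-rT) * N(d2) = 22.94788969 * 0.55459581 - 23.7900 * 0.98807171 * 0.39793397 = 3.3729


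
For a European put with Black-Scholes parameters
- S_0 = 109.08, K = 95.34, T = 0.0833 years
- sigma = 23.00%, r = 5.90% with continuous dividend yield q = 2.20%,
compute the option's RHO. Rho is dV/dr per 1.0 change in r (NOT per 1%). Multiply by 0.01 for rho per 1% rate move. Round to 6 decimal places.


Answer: Rho = -0.162851

Derivation:
d1 = 2.1077625259; d2 = 2.0413805253
phi(d1) = 0.0432711146; exp(-qT) = 0.9981690782; exp(-rT) = 0.9950973574
N(-d2) = 0.0206065093
Rho = -K*T*exp(-rT)*N(-d2) = -95.3400 * 0.0833 * 0.9950973574 * 0.0206065093 = -0.162851


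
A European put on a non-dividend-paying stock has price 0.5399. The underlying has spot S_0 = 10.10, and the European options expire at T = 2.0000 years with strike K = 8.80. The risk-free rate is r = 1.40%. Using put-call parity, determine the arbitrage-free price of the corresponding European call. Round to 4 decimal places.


Answer: Call price = 2.0829

Derivation:
Put-call parity: C - P = S_0 * exp(-qT) - K * exp(-rT).
S_0 * exp(-qT) = 10.1000 * 1.00000000 = 10.10000000
K * exp(-rT) = 8.8000 * 0.97238837 = 8.55701763
C = P + S*exp(-qT) - K*exp(-rT)
C = 0.5399 + 10.10000000 - 8.55701763 = 2.0829


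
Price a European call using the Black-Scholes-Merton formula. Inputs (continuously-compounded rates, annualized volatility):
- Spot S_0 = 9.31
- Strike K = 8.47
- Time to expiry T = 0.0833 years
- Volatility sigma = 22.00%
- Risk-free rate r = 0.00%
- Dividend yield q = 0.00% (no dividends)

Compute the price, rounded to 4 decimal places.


d1 = (ln(S/K) + (r - q + 0.5*sigma^2) * T) / (sigma * sqrt(T)) = 1.52095732
d2 = d1 - sigma * sqrt(T) = 1.45746150
exp(-rT) = 1.00000000; exp(-qT) = 1.00000000
C = S_0 * exp(-qT) * N(d1) - K * exp(-rT) * N(d2)
N(d1) = 0.93586473; N(d2) = 0.92750548
C = 9.3100 * 1.00000000 * 0.93586473 - 8.4700 * 1.00000000 * 0.92750548 = 0.8569

Answer: Price = 0.8569


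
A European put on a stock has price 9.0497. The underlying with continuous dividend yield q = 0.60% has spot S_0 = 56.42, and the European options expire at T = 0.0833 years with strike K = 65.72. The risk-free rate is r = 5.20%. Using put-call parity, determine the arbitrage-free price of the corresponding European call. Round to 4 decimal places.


Put-call parity: C - P = S_0 * exp(-qT) - K * exp(-rT).
S_0 * exp(-qT) = 56.4200 * 0.99950032 = 56.39180833
K * exp(-rT) = 65.7200 * 0.99567777 = 65.43594290
C = P + S*exp(-qT) - K*exp(-rT)
C = 9.0497 + 56.39180833 - 65.43594290 = 0.0056

Answer: Call price = 0.0056


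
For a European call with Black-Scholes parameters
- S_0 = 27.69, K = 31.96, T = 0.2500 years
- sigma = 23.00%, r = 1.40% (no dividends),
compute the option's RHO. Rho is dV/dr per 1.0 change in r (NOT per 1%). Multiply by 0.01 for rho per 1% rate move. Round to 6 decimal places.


Answer: Rho = 0.806612

Derivation:
d1 = -1.1591415975; d2 = -1.2741415975
phi(d1) = 0.2037741197; exp(-qT) = 1.0000000000; exp(-rT) = 0.9965061179
N(d2) = 0.1013066193
Rho = K*T*exp(-rT)*N(d2) = 31.9600 * 0.2500 * 0.9965061179 * 0.1013066193 = 0.806612


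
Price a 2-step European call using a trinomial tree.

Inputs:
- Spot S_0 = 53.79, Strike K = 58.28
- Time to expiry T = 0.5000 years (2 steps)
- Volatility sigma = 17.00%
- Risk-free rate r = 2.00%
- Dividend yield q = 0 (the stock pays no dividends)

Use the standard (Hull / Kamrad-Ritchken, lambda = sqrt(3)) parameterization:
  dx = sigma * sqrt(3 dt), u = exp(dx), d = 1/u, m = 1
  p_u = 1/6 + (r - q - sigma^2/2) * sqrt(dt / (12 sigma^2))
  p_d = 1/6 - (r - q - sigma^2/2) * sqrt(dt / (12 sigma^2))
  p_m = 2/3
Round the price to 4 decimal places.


Answer: Price = V(0,0) = 1.3194

Derivation:
dt = T/N = 0.250000; dx = sigma*sqrt(3*dt) = 0.147224
u = exp(dx) = 1.158614; d = 1/u = 0.863100
p_u = 0.171379, p_m = 0.666667, p_d = 0.161954
Discount per step: exp(-r*dt) = 0.995012
Stock lattice S(k, j) with j the centered position index:
  k=0: S(0,+0) = 53.7900
  k=1: S(1,-1) = 46.4262; S(1,+0) = 53.7900; S(1,+1) = 62.3218
  k=2: S(2,-2) = 40.0704; S(2,-1) = 46.4262; S(2,+0) = 53.7900; S(2,+1) = 62.3218; S(2,+2) = 72.2069
Terminal payoffs V(N, j) = max(S_T - K, 0):
  V(2,-2) = 0.000000; V(2,-1) = 0.000000; V(2,+0) = 0.000000; V(2,+1) = 4.041838; V(2,+2) = 13.926944
Backward induction: V(k, j) = exp(-r*dt) * [p_u * V(k+1, j+1) + p_m * V(k+1, j) + p_d * V(k+1, j-1)]
  V(1,-1) = exp(-r*dt) * [p_u*0.000000 + p_m*0.000000 + p_d*0.000000] = 0.000000
  V(1,+0) = exp(-r*dt) * [p_u*4.041838 + p_m*0.000000 + p_d*0.000000] = 0.689231
  V(1,+1) = exp(-r*dt) * [p_u*13.926944 + p_m*4.041838 + p_d*0.000000] = 5.055999
  V(0,+0) = exp(-r*dt) * [p_u*5.055999 + p_m*0.689231 + p_d*0.000000] = 1.319365


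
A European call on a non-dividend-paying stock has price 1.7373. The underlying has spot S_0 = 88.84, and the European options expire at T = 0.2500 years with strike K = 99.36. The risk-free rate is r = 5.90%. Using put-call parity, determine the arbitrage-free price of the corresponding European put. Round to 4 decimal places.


Put-call parity: C - P = S_0 * exp(-qT) - K * exp(-rT).
S_0 * exp(-qT) = 88.8400 * 1.00000000 = 88.84000000
K * exp(-rT) = 99.3600 * 0.98535825 = 97.90519556
P = C - S*exp(-qT) + K*exp(-rT)
P = 1.7373 - 88.84000000 + 97.90519556 = 10.8025

Answer: Put price = 10.8025


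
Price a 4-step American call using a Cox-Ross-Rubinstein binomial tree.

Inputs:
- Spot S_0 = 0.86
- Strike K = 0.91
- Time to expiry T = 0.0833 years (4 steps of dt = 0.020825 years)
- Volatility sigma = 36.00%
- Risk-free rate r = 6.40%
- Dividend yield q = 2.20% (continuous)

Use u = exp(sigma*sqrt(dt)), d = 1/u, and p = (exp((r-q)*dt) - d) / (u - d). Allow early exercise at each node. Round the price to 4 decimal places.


Answer: Price = V(0,0) = 0.0197

Derivation:
dt = T/N = 0.020825
u = exp(sigma*sqrt(dt)) = 1.053324; d = 1/u = 0.949375
p = (exp((r-q)*dt) - d) / (u - d) = 0.495433
Discount per step: exp(-r*dt) = 0.998668
Stock lattice S(k, i) with i counting down-moves:
  k=0: S(0,0) = 0.8600
  k=1: S(1,0) = 0.9059; S(1,1) = 0.8165
  k=2: S(2,0) = 0.9542; S(2,1) = 0.8600; S(2,2) = 0.7751
  k=3: S(3,0) = 1.0050; S(3,1) = 0.9059; S(3,2) = 0.8165; S(3,3) = 0.7359
  k=4: S(4,0) = 1.0586; S(4,1) = 0.9542; S(4,2) = 0.8600; S(4,3) = 0.7751; S(4,4) = 0.6986
Terminal payoffs V(N, i) = max(S_T - K, 0):
  V(4,0) = 0.148636; V(4,1) = 0.044163; V(4,2) = 0.000000; V(4,3) = 0.000000; V(4,4) = 0.000000
Backward induction: V(k, i) = exp(-r*dt) * [p * V(k+1, i) + (1-p) * V(k+1, i+1)]; then take max(V_cont, immediate exercise) for American.
  V(3,0) = exp(-r*dt) * [p*0.148636 + (1-p)*0.044163] = 0.095795; exercise = 0.095043; V(3,0) = max -> 0.095795
  V(3,1) = exp(-r*dt) * [p*0.044163 + (1-p)*0.000000] = 0.021851; exercise = 0.000000; V(3,1) = max -> 0.021851
  V(3,2) = exp(-r*dt) * [p*0.000000 + (1-p)*0.000000] = 0.000000; exercise = 0.000000; V(3,2) = max -> 0.000000
  V(3,3) = exp(-r*dt) * [p*0.000000 + (1-p)*0.000000] = 0.000000; exercise = 0.000000; V(3,3) = max -> 0.000000
  V(2,0) = exp(-r*dt) * [p*0.095795 + (1-p)*0.021851] = 0.058407; exercise = 0.044163; V(2,0) = max -> 0.058407
  V(2,1) = exp(-r*dt) * [p*0.021851 + (1-p)*0.000000] = 0.010811; exercise = 0.000000; V(2,1) = max -> 0.010811
  V(2,2) = exp(-r*dt) * [p*0.000000 + (1-p)*0.000000] = 0.000000; exercise = 0.000000; V(2,2) = max -> 0.000000
  V(1,0) = exp(-r*dt) * [p*0.058407 + (1-p)*0.010811] = 0.034346; exercise = 0.000000; V(1,0) = max -> 0.034346
  V(1,1) = exp(-r*dt) * [p*0.010811 + (1-p)*0.000000] = 0.005349; exercise = 0.000000; V(1,1) = max -> 0.005349
  V(0,0) = exp(-r*dt) * [p*0.034346 + (1-p)*0.005349] = 0.019689; exercise = 0.000000; V(0,0) = max -> 0.019689


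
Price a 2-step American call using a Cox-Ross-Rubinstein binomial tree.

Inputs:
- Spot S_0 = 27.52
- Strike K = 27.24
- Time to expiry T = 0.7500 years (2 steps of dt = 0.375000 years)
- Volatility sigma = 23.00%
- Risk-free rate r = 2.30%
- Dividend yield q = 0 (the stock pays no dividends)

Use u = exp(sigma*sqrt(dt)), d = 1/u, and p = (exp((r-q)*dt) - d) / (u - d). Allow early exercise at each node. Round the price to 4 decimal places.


Answer: Price = V(0,0) = 2.3660

Derivation:
dt = T/N = 0.375000
u = exp(sigma*sqrt(dt)) = 1.151247; d = 1/u = 0.868623
p = (exp((r-q)*dt) - d) / (u - d) = 0.495496
Discount per step: exp(-r*dt) = 0.991412
Stock lattice S(k, i) with i counting down-moves:
  k=0: S(0,0) = 27.5200
  k=1: S(1,0) = 31.6823; S(1,1) = 23.9045
  k=2: S(2,0) = 36.4742; S(2,1) = 27.5200; S(2,2) = 20.7640
Terminal payoffs V(N, i) = max(S_T - K, 0):
  V(2,0) = 9.234170; V(2,1) = 0.280000; V(2,2) = 0.000000
Backward induction: V(k, i) = exp(-r*dt) * [p * V(k+1, i) + (1-p) * V(k+1, i+1)]; then take max(V_cont, immediate exercise) for American.
  V(1,0) = exp(-r*dt) * [p*9.234170 + (1-p)*0.280000] = 4.676251; exercise = 4.442316; V(1,0) = max -> 4.676251
  V(1,1) = exp(-r*dt) * [p*0.280000 + (1-p)*0.000000] = 0.137547; exercise = 0.000000; V(1,1) = max -> 0.137547
  V(0,0) = exp(-r*dt) * [p*4.676251 + (1-p)*0.137547] = 2.365963; exercise = 0.280000; V(0,0) = max -> 2.365963


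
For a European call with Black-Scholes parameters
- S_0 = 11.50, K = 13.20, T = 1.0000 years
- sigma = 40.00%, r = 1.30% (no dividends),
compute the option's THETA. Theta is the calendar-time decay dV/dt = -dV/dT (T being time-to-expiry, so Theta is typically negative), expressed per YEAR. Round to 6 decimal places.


Answer: Theta = -0.963350

Derivation:
d1 = -0.1121744856; d2 = -0.5121744856
phi(d1) = 0.3964401913; exp(-qT) = 1.0000000000; exp(-rT) = 0.9870841350
Theta = -S*exp(-qT)*phi(d1)*sigma/(2*sqrt(T)) - r*K*exp(-rT)*N(d2) + q*S*exp(-qT)*N(d1)
N(d1) = 0.4553425295; N(d2) = 0.3042644491; sqrt(T) = 1.0000000000
Term 1 = -11.5000 * 1.0000000000 * 0.3964401913 * 0.4000 / (2 * 1.0000000000) = -0.9118124400
Term 2 = -0.0130 * 13.2000 * 0.9870841350 * 0.3042644491 = -0.0515374192
Term 3 = 0 (no dividend yield, q = 0)
Theta = -0.9118124400 + (-0.0515374192) + (0.0000000000) = -0.963350


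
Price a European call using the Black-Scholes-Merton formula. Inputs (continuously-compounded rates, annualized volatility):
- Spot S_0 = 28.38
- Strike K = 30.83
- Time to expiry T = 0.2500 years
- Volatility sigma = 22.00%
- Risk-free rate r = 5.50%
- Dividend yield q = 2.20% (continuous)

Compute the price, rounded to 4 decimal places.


d1 = (ln(S/K) + (r - q + 0.5*sigma^2) * T) / (sigma * sqrt(T)) = -0.62275973
d2 = d1 - sigma * sqrt(T) = -0.73275973
exp(-rT) = 0.98634410; exp(-qT) = 0.99451510
C = S_0 * exp(-qT) * N(d1) - K * exp(-rT) * N(d2)
N(d1) = 0.26672121; N(d2) = 0.23185249
C = 28.3800 * 0.99451510 * 0.26672121 - 30.8300 * 0.98634410 * 0.23185249 = 0.4776

Answer: Price = 0.4776


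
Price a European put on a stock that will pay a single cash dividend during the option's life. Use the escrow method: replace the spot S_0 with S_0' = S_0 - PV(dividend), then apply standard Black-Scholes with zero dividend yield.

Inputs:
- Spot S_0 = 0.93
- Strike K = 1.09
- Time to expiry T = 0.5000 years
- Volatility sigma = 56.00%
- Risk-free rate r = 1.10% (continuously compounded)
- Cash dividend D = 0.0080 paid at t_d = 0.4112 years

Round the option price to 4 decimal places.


Answer: Price = 0.2512

Derivation:
PV(D) = D * exp(-r * t_d) = 0.0080 * 0.99548701 = 0.00796390
S_0' = S_0 - PV(D) = 0.9300 - 0.00796390 = 0.92203610
d1 = (ln(S_0'/K) + (r + sigma^2/2)*T) / (sigma*sqrt(T)) = -0.21073952
d2 = d1 - sigma*sqrt(T) = -0.60671932
exp(-rT) = 0.99451510
N(-d1) = 0.58345473; N(-d2) = 0.72798140
P = K * exp(-rT) * N(-d2) - S_0' * N(-d1) = 1.0900 * 0.99451510 * 0.72798140 - 0.92203610 * 0.58345473 = 0.2512


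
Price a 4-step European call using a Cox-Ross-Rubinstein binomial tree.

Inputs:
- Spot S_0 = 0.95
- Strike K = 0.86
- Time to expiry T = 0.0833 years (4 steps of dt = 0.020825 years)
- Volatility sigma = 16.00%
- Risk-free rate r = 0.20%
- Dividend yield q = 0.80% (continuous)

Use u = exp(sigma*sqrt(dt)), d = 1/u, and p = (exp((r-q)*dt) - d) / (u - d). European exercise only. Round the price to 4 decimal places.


Answer: Price = V(0,0) = 0.0895

Derivation:
dt = T/N = 0.020825
u = exp(sigma*sqrt(dt)) = 1.023358; d = 1/u = 0.977175
p = (exp((r-q)*dt) - d) / (u - d) = 0.491523
Discount per step: exp(-r*dt) = 0.999958
Stock lattice S(k, i) with i counting down-moves:
  k=0: S(0,0) = 0.9500
  k=1: S(1,0) = 0.9722; S(1,1) = 0.9283
  k=2: S(2,0) = 0.9949; S(2,1) = 0.9500; S(2,2) = 0.9071
  k=3: S(3,0) = 1.0181; S(3,1) = 0.9722; S(3,2) = 0.9283; S(3,3) = 0.8864
  k=4: S(4,0) = 1.0419; S(4,1) = 0.9949; S(4,2) = 0.9500; S(4,3) = 0.9071; S(4,4) = 0.8662
Terminal payoffs V(N, i) = max(S_T - K, 0):
  V(4,0) = 0.181919; V(4,1) = 0.134899; V(4,2) = 0.090000; V(4,3) = 0.047128; V(4,4) = 0.006190
Backward induction: V(k, i) = exp(-r*dt) * [p * V(k+1, i) + (1-p) * V(k+1, i+1)].
  V(3,0) = exp(-r*dt) * [p*0.181919 + (1-p)*0.134899] = 0.158004
  V(3,1) = exp(-r*dt) * [p*0.134899 + (1-p)*0.090000] = 0.112064
  V(3,2) = exp(-r*dt) * [p*0.090000 + (1-p)*0.047128] = 0.068198
  V(3,3) = exp(-r*dt) * [p*0.047128 + (1-p)*0.006190] = 0.026311
  V(2,0) = exp(-r*dt) * [p*0.158004 + (1-p)*0.112064] = 0.134639
  V(2,1) = exp(-r*dt) * [p*0.112064 + (1-p)*0.068198] = 0.089755
  V(2,2) = exp(-r*dt) * [p*0.068198 + (1-p)*0.026311] = 0.046897
  V(1,0) = exp(-r*dt) * [p*0.134639 + (1-p)*0.089755] = 0.111812
  V(1,1) = exp(-r*dt) * [p*0.089755 + (1-p)*0.046897] = 0.067960
  V(0,0) = exp(-r*dt) * [p*0.111812 + (1-p)*0.067960] = 0.089510


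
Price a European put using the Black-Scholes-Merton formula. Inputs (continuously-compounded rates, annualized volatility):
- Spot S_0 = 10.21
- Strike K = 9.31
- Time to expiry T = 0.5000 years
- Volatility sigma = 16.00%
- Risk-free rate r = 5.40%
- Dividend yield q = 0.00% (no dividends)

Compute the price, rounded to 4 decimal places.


d1 = (ln(S/K) + (r - q + 0.5*sigma^2) * T) / (sigma * sqrt(T)) = 1.11085186
d2 = d1 - sigma * sqrt(T) = 0.99771477
exp(-rT) = 0.97336124; exp(-qT) = 1.00000000
P = K * exp(-rT) * N(-d2) - S_0 * exp(-qT) * N(-d1)
N(-d1) = 0.13331606; N(-d2) = 0.15920884
P = 9.3100 * 0.97336124 * 0.15920884 - 10.2100 * 1.00000000 * 0.13331606 = 0.0816

Answer: Price = 0.0816


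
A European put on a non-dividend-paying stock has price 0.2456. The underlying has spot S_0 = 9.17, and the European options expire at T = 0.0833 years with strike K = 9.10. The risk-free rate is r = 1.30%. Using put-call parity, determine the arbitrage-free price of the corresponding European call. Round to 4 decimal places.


Put-call parity: C - P = S_0 * exp(-qT) - K * exp(-rT).
S_0 * exp(-qT) = 9.1700 * 1.00000000 = 9.17000000
K * exp(-rT) = 9.1000 * 0.99891769 = 9.09015094
C = P + S*exp(-qT) - K*exp(-rT)
C = 0.2456 + 9.17000000 - 9.09015094 = 0.3254

Answer: Call price = 0.3254


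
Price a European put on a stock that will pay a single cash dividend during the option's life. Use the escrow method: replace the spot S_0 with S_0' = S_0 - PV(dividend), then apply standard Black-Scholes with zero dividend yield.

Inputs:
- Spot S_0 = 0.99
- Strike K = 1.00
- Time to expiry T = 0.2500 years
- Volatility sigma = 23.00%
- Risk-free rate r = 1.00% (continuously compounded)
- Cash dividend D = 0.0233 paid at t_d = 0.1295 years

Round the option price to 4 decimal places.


PV(D) = D * exp(-r * t_d) = 0.0233 * 0.99870584 = 0.02326985
S_0' = S_0 - PV(D) = 0.9900 - 0.02326985 = 0.96673015
d1 = (ln(S_0'/K) + (r + sigma^2/2)*T) / (sigma*sqrt(T)) = -0.21498589
d2 = d1 - sigma*sqrt(T) = -0.32998589
exp(-rT) = 0.99750312
N(-d1) = 0.58511084; N(-d2) = 0.62929469
P = K * exp(-rT) * N(-d2) - S_0' * N(-d1) = 1.0000 * 0.99750312 * 0.62929469 - 0.96673015 * 0.58511084 = 0.0621

Answer: Price = 0.0621


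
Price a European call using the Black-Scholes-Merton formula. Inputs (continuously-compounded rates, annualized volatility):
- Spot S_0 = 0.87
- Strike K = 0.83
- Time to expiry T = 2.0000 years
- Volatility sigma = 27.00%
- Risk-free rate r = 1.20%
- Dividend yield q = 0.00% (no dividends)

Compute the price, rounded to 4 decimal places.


Answer: Price = 0.1592

Derivation:
d1 = (ln(S/K) + (r - q + 0.5*sigma^2) * T) / (sigma * sqrt(T)) = 0.37703853
d2 = d1 - sigma * sqrt(T) = -0.00479913
exp(-rT) = 0.97628571; exp(-qT) = 1.00000000
C = S_0 * exp(-qT) * N(d1) - K * exp(-rT) * N(d2)
N(d1) = 0.64692751; N(d2) = 0.49808543
C = 0.8700 * 1.00000000 * 0.64692751 - 0.8300 * 0.97628571 * 0.49808543 = 0.1592


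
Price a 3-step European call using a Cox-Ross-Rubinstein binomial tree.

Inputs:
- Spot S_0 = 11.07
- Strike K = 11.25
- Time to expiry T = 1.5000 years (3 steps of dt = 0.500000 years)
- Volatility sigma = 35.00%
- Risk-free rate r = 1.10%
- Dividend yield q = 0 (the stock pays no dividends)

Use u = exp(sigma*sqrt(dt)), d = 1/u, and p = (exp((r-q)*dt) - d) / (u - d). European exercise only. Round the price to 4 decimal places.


Answer: Price = V(0,0) = 2.0338

Derivation:
dt = T/N = 0.500000
u = exp(sigma*sqrt(dt)) = 1.280803; d = 1/u = 0.780760
p = (exp((r-q)*dt) - d) / (u - d) = 0.449471
Discount per step: exp(-r*dt) = 0.994515
Stock lattice S(k, i) with i counting down-moves:
  k=0: S(0,0) = 11.0700
  k=1: S(1,0) = 14.1785; S(1,1) = 8.6430
  k=2: S(2,0) = 18.1599; S(2,1) = 11.0700; S(2,2) = 6.7481
  k=3: S(3,0) = 23.2592; S(3,1) = 14.1785; S(3,2) = 8.6430; S(3,3) = 5.2687
Terminal payoffs V(N, i) = max(S_T - K, 0):
  V(3,0) = 12.009203; V(3,1) = 2.928491; V(3,2) = 0.000000; V(3,3) = 0.000000
Backward induction: V(k, i) = exp(-r*dt) * [p * V(k+1, i) + (1-p) * V(k+1, i+1)].
  V(2,0) = exp(-r*dt) * [p*12.009203 + (1-p)*2.928491] = 6.971562
  V(2,1) = exp(-r*dt) * [p*2.928491 + (1-p)*0.000000] = 1.309053
  V(2,2) = exp(-r*dt) * [p*0.000000 + (1-p)*0.000000] = 0.000000
  V(1,0) = exp(-r*dt) * [p*6.971562 + (1-p)*1.309053] = 3.833049
  V(1,1) = exp(-r*dt) * [p*1.309053 + (1-p)*0.000000] = 0.585155
  V(0,0) = exp(-r*dt) * [p*3.833049 + (1-p)*0.585155] = 2.033774


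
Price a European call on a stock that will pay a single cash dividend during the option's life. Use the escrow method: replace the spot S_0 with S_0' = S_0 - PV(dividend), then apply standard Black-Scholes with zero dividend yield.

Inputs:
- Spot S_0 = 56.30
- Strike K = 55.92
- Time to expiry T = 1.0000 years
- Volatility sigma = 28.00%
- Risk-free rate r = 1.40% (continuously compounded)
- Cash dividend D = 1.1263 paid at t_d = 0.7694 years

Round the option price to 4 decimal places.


PV(D) = D * exp(-r * t_d) = 1.1263 * 0.98928621 = 1.11423305
S_0' = S_0 - PV(D) = 56.3000 - 1.11423305 = 55.18576695
d1 = (ln(S_0'/K) + (r + sigma^2/2)*T) / (sigma*sqrt(T)) = 0.14279635
d2 = d1 - sigma*sqrt(T) = -0.13720365
exp(-rT) = 0.98609754
N(d1) = 0.55677449; N(d2) = 0.44543491
C = S_0' * N(d1) - K * exp(-rT) * N(d2) = 55.18576695 * 0.55677449 - 55.9200 * 0.98609754 * 0.44543491 = 6.1636

Answer: Price = 6.1636


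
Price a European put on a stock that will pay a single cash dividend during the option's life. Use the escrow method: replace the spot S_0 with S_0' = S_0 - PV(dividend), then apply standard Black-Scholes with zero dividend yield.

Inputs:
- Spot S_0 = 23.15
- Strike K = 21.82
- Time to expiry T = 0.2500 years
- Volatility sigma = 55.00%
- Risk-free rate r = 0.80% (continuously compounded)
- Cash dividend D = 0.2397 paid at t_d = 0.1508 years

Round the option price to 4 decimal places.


PV(D) = D * exp(-r * t_d) = 0.2397 * 0.99879433 = 0.23941100
S_0' = S_0 - PV(D) = 23.1500 - 0.23941100 = 22.91058900
d1 = (ln(S_0'/K) + (r + sigma^2/2)*T) / (sigma*sqrt(T)) = 0.32212627
d2 = d1 - sigma*sqrt(T) = 0.04712627
exp(-rT) = 0.99800200
N(-d1) = 0.37367852; N(-d2) = 0.48120629
P = K * exp(-rT) * N(-d2) - S_0' * N(-d1) = 21.8200 * 0.99800200 * 0.48120629 - 22.91058900 * 0.37367852 = 1.9177

Answer: Price = 1.9177


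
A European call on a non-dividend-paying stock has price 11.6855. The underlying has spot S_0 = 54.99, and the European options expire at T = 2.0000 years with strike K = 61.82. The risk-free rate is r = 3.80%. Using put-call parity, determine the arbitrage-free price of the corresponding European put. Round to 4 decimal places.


Answer: Put price = 13.9913

Derivation:
Put-call parity: C - P = S_0 * exp(-qT) - K * exp(-rT).
S_0 * exp(-qT) = 54.9900 * 1.00000000 = 54.99000000
K * exp(-rT) = 61.8200 * 0.92681621 = 57.29577789
P = C - S*exp(-qT) + K*exp(-rT)
P = 11.6855 - 54.99000000 + 57.29577789 = 13.9913


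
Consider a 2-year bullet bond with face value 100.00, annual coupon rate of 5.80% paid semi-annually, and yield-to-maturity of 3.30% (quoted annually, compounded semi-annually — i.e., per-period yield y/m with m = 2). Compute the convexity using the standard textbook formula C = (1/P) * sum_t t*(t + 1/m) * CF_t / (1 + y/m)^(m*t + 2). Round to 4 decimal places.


Coupon per period c = face * coupon_rate / m = 2.900000
Periods per year m = 2; per-period yield y/m = 0.016500
Number of cashflows N = 4
Cashflows (t years, CF_t, discount factor 1/(1+y/m)^(m*t), PV):
  t = 0.5000: CF_t = 2.900000, DF = 0.983768, PV = 2.852927
  t = 1.0000: CF_t = 2.900000, DF = 0.967799, PV = 2.806618
  t = 1.5000: CF_t = 2.900000, DF = 0.952090, PV = 2.761060
  t = 2.0000: CF_t = 102.900000, DF = 0.936635, PV = 96.379761
Price P = sum_t PV_t = 104.800365
Convexity numerator sum_t t*(t + 1/m) * CF_t / (1+y/m)^(m*t + 2):
  t = 0.5000: term = 1.380530
  t = 1.0000: term = 4.074363
  t = 1.5000: term = 8.016455
  t = 2.0000: term = 466.381249
Convexity = (1/P) * sum = 479.852597 / 104.800365 = 4.578730

Answer: Convexity = 4.5787


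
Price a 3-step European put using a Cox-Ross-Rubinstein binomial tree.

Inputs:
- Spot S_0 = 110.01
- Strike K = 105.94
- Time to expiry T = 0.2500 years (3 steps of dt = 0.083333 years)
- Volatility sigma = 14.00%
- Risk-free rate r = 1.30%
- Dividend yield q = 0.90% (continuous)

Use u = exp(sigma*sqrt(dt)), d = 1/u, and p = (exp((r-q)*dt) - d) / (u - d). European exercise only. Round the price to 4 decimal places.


dt = T/N = 0.083333
u = exp(sigma*sqrt(dt)) = 1.041242; d = 1/u = 0.960391
p = (exp((r-q)*dt) - d) / (u - d) = 0.494021
Discount per step: exp(-r*dt) = 0.998917
Stock lattice S(k, i) with i counting down-moves:
  k=0: S(0,0) = 110.0100
  k=1: S(1,0) = 114.5471; S(1,1) = 105.6526
  k=2: S(2,0) = 119.2712; S(2,1) = 110.0100; S(2,2) = 101.4679
  k=3: S(3,0) = 124.1903; S(3,1) = 114.5471; S(3,2) = 105.6526; S(3,3) = 97.4489
Terminal payoffs V(N, i) = max(K - S_T, 0):
  V(3,0) = 0.000000; V(3,1) = 0.000000; V(3,2) = 0.287358; V(3,3) = 8.491141
Backward induction: V(k, i) = exp(-r*dt) * [p * V(k+1, i) + (1-p) * V(k+1, i+1)].
  V(2,0) = exp(-r*dt) * [p*0.000000 + (1-p)*0.000000] = 0.000000
  V(2,1) = exp(-r*dt) * [p*0.000000 + (1-p)*0.287358] = 0.145240
  V(2,2) = exp(-r*dt) * [p*0.287358 + (1-p)*8.491141] = 4.433492
  V(1,0) = exp(-r*dt) * [p*0.000000 + (1-p)*0.145240] = 0.073409
  V(1,1) = exp(-r*dt) * [p*0.145240 + (1-p)*4.433492] = 2.312498
  V(0,0) = exp(-r*dt) * [p*0.073409 + (1-p)*2.312498] = 1.205034

Answer: Price = V(0,0) = 1.2050


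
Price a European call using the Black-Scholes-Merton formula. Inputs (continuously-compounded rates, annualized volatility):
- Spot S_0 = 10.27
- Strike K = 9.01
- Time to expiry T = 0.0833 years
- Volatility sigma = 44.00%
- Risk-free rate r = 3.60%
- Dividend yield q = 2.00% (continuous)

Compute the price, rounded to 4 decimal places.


d1 = (ln(S/K) + (r - q + 0.5*sigma^2) * T) / (sigma * sqrt(T)) = 1.10470404
d2 = d1 - sigma * sqrt(T) = 0.97771239
exp(-rT) = 0.99700569; exp(-qT) = 0.99833539
C = S_0 * exp(-qT) * N(d1) - K * exp(-rT) * N(d2)
N(d1) = 0.86535607; N(d2) = 0.83589170
C = 10.2700 * 0.99833539 * 0.86535607 - 9.0100 * 0.99700569 * 0.83589170 = 1.3636

Answer: Price = 1.3636
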